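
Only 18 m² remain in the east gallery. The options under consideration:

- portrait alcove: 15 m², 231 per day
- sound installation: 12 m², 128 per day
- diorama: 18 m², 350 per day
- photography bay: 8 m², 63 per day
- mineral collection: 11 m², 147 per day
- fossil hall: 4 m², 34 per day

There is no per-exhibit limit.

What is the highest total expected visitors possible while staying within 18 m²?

350

Ranking by ratio (expected visitors/m²): diorama 19.44, portrait alcove 15.40, mineral collection 13.36.
The ratio ordering already packs tightly: diorama, 18 m², 350.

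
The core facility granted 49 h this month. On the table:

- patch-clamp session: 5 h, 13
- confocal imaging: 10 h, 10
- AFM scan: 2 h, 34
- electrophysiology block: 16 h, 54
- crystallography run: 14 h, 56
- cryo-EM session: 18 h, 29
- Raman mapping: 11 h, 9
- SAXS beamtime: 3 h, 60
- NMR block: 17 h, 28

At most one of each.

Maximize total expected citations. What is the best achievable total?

217

Best packing: patch-clamp session + AFM scan + electrophysiology block + crystallography run + SAXS beamtime — 40 h, 217 total.
Next best is confocal imaging + AFM scan + electrophysiology block + crystallography run + SAXS beamtime at 214 (45 h) — short by 3.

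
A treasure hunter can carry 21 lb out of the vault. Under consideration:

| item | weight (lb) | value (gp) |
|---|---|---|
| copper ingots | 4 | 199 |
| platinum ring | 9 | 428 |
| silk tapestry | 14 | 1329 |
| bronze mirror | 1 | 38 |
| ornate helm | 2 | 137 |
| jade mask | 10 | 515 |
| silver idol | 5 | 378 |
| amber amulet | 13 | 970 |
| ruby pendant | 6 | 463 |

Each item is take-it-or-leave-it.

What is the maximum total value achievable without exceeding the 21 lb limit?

1844

Density check — silk tapestry 94.93, ruby pendant 77.17, silver idol 75.60, amber amulet 74.62 are the best per lb.
Greedy by ratio would take silk tapestry + bronze mirror + ruby pendant: 21 lb used, total 1830.
The 7 lb tied up in bronze mirror and ruby pendant is better spent on ornate helm + silver idol — total rises to 1844 (21 lb).
Next best is silk tapestry + bronze mirror + ruby pendant at 1830 (21 lb) — short by 14.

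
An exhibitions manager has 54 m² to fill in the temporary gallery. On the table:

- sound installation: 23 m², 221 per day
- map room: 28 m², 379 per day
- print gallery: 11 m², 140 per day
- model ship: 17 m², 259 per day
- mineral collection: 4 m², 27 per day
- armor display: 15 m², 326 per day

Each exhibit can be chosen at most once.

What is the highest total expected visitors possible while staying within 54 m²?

845

Density check — armor display 21.73, model ship 15.24, map room 13.54 are the best per m².
Taking the top-ratio exhibits first gives print gallery + model ship + mineral collection + armor display for 752 (47 m²).
The 21 m² tied up in model ship and mineral collection is better spent on map room — total rises to 845 (54 m²).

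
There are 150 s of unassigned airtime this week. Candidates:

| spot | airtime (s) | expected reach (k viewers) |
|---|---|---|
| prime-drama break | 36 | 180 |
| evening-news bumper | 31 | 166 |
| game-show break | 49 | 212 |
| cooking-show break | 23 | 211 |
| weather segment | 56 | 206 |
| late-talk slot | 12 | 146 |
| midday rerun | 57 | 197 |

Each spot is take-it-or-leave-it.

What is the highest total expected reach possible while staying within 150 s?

775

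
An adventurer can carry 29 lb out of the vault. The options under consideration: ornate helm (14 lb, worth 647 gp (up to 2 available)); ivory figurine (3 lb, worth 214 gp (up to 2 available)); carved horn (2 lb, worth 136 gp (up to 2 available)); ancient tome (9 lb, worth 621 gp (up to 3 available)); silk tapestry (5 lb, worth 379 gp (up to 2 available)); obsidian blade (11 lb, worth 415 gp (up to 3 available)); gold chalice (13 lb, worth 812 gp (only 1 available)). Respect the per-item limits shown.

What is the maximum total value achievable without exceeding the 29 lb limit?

Density check — silk tapestry 75.80, ivory figurine 71.33, ancient tome 69.00 are the best per lb.
Taking 2×ivory figurine + 2×carved horn + ancient tome + 2×silk tapestry: 29 lb used, 2079 in value.
Every other selection either busts 29 lb or exceeds an availability limit or fails to beat 2079.

2079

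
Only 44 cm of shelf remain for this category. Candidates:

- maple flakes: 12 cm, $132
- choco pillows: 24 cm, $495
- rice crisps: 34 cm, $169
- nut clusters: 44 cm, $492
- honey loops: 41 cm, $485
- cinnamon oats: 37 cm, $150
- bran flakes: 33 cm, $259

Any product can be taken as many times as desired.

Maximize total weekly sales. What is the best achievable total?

627

Taking maple flakes + choco pillows: 36 cm used, 627 in weekly sales.
That's the maximum — no swap from here does better than 627.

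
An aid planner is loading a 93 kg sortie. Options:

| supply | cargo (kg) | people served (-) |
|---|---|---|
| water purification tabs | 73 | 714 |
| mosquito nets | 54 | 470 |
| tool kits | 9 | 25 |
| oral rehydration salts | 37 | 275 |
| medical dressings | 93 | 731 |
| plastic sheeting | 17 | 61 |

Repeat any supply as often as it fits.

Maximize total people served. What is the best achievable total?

775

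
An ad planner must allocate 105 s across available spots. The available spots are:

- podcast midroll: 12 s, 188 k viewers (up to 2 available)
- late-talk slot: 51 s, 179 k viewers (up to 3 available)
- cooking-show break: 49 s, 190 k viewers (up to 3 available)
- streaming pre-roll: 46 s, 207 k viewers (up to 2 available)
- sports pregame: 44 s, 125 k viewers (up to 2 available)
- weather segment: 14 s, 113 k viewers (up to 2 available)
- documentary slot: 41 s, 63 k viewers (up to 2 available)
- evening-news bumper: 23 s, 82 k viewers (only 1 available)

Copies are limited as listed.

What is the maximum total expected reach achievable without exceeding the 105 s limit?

Taking 2×podcast midroll + streaming pre-roll + 2×weather segment: 98 s used, 809 in expected reach.
The spare 7 s is too small for any remaining spot, and no exchange beats 809.

809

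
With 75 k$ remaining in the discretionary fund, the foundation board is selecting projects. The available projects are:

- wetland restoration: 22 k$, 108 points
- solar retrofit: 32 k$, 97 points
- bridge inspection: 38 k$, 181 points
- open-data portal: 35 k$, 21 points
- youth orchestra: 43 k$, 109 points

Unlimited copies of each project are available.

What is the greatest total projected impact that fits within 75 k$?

By projected impact per k$: wetland restoration 4.91, bridge inspection 4.76, solar retrofit 3.03 lead.
Best packing: 3×wetland restoration — 66 k$, 324 total.

324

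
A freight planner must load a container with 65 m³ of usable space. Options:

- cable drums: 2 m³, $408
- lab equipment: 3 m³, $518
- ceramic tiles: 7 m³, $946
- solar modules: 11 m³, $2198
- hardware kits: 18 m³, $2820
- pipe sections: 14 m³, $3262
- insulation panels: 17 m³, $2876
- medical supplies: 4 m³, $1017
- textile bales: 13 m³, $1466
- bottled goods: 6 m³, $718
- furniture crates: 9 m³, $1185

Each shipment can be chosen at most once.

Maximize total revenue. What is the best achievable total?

12173

Filling by ratio: cable drums + lab equipment + ceramic tiles + solar modules + pipe sections + insulation panels + medical supplies + bottled goods for 11943, with 1 m³ left unused.
Reworking the packing: solar modules + hardware kits + pipe sections + insulation panels + medical supplies uses 64 m³ and improves the total to 12173.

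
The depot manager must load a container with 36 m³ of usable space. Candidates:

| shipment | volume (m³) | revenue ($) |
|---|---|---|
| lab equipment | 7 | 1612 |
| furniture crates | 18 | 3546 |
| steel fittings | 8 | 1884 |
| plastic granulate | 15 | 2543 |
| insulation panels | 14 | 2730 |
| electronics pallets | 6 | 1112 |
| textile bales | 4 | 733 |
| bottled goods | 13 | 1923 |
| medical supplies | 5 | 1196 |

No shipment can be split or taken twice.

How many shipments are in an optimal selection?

4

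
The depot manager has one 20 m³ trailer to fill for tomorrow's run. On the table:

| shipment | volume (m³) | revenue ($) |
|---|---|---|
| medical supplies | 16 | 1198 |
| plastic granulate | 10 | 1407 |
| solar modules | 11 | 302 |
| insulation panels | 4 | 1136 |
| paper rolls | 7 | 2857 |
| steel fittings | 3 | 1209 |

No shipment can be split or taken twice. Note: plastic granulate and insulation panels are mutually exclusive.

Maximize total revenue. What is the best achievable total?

The ratio heuristic lands on insulation panels + paper rolls + steel fittings (5202) but leaves 6 m³ idle.
The 4 m³ tied up in insulation panels is better spent on plastic granulate — total rises to 5473 (20 m³).
No other feasible combination exceeds 5473.

5473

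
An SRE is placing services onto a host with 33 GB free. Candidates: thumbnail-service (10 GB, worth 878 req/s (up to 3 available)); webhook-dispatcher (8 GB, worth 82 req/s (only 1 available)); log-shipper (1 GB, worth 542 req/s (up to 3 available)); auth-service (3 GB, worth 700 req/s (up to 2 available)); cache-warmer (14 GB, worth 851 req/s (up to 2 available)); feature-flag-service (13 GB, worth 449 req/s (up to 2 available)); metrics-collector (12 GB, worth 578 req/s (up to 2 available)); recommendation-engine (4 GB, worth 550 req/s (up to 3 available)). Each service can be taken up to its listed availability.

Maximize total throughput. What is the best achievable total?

5554

By throughput per GB: log-shipper 542.00, auth-service 233.33, recommendation-engine 137.50 lead.
Thumbnail-service + 3×log-shipper + 2×auth-service + 3×recommendation-engine uses 31 of the 33 GB and totals 5554.
Nothing else within 33 GB beats 5554.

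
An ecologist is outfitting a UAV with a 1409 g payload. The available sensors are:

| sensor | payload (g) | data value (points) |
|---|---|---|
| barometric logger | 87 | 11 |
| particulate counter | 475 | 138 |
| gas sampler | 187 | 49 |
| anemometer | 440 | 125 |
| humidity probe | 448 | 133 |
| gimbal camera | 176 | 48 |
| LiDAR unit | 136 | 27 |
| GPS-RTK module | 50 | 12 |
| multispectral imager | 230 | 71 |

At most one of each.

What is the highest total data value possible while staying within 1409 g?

403

Filling by ratio: particulate counter + humidity probe + gimbal camera + GPS-RTK module + multispectral imager for 402, with 30 g left unused.
The 176 g tied up in gimbal camera is better spent on gas sampler — total rises to 403 (1390 g).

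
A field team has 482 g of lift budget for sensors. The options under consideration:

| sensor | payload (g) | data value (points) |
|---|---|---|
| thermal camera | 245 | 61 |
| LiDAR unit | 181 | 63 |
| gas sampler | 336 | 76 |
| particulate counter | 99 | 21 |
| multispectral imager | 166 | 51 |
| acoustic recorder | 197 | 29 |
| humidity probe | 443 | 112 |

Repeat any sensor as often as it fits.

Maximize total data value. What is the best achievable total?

Taking 2×LiDAR unit + particulate counter: 461 g used, 147 in data value.
No other feasible combination exceeds 147.

147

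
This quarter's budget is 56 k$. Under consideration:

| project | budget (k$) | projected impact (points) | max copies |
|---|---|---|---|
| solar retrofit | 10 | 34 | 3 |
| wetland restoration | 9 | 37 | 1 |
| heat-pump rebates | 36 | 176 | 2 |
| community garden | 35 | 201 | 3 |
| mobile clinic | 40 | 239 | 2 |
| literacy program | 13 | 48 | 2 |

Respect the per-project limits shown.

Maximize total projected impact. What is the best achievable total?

A density-first pass picks wetland restoration + mobile clinic — 276 at 49 k$.
Replace wetland restoration with literacy program: the trade gains 11 net, giving 287 at 53 k$.
No other feasible combination exceeds 287.

287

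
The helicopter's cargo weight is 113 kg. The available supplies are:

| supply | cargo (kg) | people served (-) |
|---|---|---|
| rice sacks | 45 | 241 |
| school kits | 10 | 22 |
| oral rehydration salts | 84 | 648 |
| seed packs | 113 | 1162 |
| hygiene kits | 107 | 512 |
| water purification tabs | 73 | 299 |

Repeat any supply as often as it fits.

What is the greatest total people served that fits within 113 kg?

Best packing: seed packs — 113 kg, 1162 total.
Every other selection either busts 113 kg or fails to beat 1162.

1162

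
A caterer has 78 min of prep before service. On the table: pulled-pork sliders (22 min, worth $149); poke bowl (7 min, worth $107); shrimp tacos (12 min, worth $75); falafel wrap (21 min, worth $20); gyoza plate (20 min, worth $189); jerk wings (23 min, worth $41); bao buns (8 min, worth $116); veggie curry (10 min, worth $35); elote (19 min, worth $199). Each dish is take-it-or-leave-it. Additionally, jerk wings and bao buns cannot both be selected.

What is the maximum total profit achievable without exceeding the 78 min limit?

Pulled-pork sliders + poke bowl + gyoza plate + bao buns + elote uses 76 of the 78 min and totals 760.
Runner-up poke bowl + shrimp tacos + gyoza plate + bao buns + veggie curry + elote tops out at 721.

760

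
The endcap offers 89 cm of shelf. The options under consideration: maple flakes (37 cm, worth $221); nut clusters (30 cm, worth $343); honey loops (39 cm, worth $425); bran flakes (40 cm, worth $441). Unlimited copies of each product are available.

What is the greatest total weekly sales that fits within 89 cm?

882

Density check — nut clusters 11.43, bran flakes 11.03, honey loops 10.90, maple flakes 5.97 are the best per cm.
The ratio heuristic lands on 2×nut clusters (686) but leaves 29 cm idle.
The 60 cm tied up in 2×nut clusters is better spent on 2×bran flakes — total rises to 882 (80 cm).
No other feasible combination exceeds 882.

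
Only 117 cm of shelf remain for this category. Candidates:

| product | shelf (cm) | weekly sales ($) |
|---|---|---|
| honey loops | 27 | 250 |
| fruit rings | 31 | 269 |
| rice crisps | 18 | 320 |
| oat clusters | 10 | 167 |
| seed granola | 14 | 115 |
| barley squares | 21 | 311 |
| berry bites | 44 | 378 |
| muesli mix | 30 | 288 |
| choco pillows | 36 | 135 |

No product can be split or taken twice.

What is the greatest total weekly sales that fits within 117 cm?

By weekly sales per cm: rice crisps 17.78, oat clusters 16.70, barley squares 14.81 lead.
Greedy by ratio would take honey loops + rice crisps + oat clusters + barley squares + muesli mix: 106 cm used, total 1336.
Replace honey loops with fruit rings: the trade gains 19 net, giving 1355 at 110 cm.
An exhaustive check of the 512 subsets confirms 1355.

1355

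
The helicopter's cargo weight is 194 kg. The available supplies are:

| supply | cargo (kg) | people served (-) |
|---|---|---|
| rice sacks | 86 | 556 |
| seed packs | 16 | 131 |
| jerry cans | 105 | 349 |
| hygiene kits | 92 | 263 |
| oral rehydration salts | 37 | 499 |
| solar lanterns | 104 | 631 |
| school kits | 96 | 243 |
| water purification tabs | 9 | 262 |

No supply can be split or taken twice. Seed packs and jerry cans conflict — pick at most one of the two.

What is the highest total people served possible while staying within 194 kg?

1523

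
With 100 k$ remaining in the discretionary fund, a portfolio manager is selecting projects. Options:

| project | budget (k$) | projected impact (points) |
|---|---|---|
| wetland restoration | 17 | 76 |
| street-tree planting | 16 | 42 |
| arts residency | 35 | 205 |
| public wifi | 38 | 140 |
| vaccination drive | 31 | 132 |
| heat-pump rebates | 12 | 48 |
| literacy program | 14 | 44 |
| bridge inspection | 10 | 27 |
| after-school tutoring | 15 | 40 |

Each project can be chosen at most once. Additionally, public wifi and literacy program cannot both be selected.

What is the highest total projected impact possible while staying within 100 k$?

461

The ratio ordering already packs tightly: wetland restoration + arts residency + vaccination drive + heat-pump rebates, 95 k$, 461.
An exhaustive check of the 512 subsets confirms 461.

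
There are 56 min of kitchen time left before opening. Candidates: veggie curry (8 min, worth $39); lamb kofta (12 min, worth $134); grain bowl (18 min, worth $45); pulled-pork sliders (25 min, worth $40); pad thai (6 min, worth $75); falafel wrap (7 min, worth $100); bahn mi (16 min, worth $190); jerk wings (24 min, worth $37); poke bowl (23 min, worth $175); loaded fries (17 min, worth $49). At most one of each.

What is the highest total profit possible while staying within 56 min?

540

The ratio heuristic lands on veggie curry + lamb kofta + pad thai + falafel wrap + bahn mi (538) but leaves 7 min idle.
Replace veggie curry and lamb kofta with poke bowl: the trade gains 2 net, giving 540 at 52 min.
Next best is veggie curry + lamb kofta + pad thai + falafel wrap + bahn mi at 538 (49 min) — short by 2.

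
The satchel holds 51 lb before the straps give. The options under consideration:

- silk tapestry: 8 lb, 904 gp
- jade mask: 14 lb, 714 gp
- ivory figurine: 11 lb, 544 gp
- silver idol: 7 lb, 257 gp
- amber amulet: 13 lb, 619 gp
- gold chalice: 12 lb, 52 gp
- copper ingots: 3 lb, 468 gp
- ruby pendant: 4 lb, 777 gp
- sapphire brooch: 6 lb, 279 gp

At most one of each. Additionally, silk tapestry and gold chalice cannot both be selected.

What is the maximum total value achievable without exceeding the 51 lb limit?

3761

Greedy by ratio would take silk tapestry + jade mask + ivory figurine + copper ingots + ruby pendant + sapphire brooch: 46 lb used, total 3686.
Replace ivory figurine with amber amulet: the trade gains 75 net, giving 3761 at 48 lb.
Next best is silk tapestry + jade mask + silver idol + amber amulet + copper ingots + ruby pendant at 3739 (49 lb) — short by 22.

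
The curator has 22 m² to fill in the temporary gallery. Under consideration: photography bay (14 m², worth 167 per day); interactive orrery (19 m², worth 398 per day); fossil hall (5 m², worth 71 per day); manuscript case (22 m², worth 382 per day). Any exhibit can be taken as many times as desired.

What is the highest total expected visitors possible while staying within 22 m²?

Density check — interactive orrery 20.95, manuscript case 17.36, fossil hall 14.20 are the best per m².
Best packing: interactive orrery — 19 m², 398 total.
Every other selection either busts 22 m² or fails to beat 398.

398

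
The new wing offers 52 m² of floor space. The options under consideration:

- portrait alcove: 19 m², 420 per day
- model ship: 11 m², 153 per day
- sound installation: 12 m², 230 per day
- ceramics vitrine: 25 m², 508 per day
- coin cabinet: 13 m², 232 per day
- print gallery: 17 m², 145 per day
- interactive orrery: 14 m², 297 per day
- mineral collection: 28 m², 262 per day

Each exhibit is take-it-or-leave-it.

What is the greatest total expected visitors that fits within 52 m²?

Density check — portrait alcove 22.11, interactive orrery 21.21, ceramics vitrine 20.32 are the best per m².
Filling by ratio: portrait alcove + sound installation + interactive orrery for 947, with 7 m² left unused.
The 31 m² tied up in portrait alcove and sound installation is better spent on ceramics vitrine + coin cabinet — total rises to 1037 (52 m²).
The closest alternative, sound installation + ceramics vitrine + interactive orrery, reaches only 1035.

1037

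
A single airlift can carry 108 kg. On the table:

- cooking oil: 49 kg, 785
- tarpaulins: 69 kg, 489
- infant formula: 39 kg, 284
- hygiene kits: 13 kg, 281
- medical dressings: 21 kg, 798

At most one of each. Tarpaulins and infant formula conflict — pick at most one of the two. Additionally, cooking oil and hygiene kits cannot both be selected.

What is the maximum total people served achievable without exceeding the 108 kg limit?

1583

By people served per kg: medical dressings 38.00, hygiene kits 21.62, cooking oil 16.02 lead.
Best packing: cooking oil + medical dressings — 70 kg, 1583 total.
Every other selection either busts 108 kg or breaks a pairing rule or fails to beat 1583.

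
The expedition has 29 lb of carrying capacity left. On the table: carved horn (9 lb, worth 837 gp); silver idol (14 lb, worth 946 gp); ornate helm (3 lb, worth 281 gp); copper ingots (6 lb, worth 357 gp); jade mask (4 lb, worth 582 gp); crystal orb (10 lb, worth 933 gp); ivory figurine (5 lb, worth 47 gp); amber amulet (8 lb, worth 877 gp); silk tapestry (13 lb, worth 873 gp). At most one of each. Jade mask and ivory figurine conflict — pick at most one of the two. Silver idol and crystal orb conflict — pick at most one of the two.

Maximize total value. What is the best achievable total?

2749

The ratio heuristic lands on ornate helm + jade mask + crystal orb + amber amulet (2673) but leaves 4 lb idle.
Dropping ornate helm frees 3 lb; slotting in copper ingots (6 lb) lifts the total to 2749 at 28 lb.
Runner-up carved horn + copper ingots + jade mask + crystal orb tops out at 2709.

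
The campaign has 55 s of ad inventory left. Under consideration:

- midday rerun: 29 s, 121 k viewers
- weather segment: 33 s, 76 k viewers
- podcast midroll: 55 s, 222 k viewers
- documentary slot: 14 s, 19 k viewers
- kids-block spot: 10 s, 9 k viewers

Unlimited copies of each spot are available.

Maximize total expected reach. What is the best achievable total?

222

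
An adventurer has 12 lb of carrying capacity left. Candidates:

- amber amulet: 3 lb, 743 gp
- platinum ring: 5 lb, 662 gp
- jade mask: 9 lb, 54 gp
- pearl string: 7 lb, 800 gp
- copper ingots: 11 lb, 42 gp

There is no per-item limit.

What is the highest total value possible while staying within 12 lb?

Ranking by ratio (value/lb): amber amulet 247.67, platinum ring 132.40, pearl string 114.29.
Taking 4×amber amulet: 12 lb used, 2972 in value.
Every other selection either busts 12 lb or fails to beat 2972.

2972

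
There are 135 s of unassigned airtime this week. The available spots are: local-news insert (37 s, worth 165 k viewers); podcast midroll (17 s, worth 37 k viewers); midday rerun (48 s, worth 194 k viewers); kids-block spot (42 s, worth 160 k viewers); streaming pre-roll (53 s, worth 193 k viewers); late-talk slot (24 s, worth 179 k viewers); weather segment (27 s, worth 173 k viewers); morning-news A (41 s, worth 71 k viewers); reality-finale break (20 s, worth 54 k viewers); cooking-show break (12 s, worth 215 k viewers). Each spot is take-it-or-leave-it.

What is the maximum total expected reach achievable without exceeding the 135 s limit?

815

Density check — cooking-show break 17.92, late-talk slot 7.46, weather segment 6.41, local-news insert 4.46 are the best per s.
A density-first pass picks local-news insert + late-talk slot + weather segment + reality-finale break + cooking-show break — 786 at 120 s.
The 37 s tied up in local-news insert is better spent on midday rerun — total rises to 815 (131 s).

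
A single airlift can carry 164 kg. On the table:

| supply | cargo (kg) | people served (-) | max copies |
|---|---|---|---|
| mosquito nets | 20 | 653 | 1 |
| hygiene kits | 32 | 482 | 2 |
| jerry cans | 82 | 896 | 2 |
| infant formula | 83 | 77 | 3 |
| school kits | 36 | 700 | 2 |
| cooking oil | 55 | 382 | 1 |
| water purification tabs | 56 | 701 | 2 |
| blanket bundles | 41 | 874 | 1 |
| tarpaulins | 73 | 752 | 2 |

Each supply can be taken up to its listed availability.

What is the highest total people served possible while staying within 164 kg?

3191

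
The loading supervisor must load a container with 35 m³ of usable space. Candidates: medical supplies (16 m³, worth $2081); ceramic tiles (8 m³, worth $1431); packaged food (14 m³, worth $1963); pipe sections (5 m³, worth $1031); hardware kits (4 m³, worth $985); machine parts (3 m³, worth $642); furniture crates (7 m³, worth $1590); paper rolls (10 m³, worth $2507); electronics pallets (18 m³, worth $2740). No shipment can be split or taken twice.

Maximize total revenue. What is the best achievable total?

7544

The ratio heuristic lands on pipe sections + hardware kits + machine parts + furniture crates + paper rolls (6755) but leaves 6 m³ idle.
Replace machine parts with ceramic tiles: the trade gains 789 net, giving 7544 at 34 m³.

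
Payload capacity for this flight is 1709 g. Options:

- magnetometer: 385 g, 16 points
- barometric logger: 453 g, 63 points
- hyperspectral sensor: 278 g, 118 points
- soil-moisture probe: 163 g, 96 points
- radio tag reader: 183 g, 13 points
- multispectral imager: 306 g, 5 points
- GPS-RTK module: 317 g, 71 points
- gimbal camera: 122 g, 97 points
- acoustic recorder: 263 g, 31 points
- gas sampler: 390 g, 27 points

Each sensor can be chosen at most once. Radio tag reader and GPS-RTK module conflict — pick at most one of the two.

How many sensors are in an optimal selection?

The maximum data value within 1709 g is 476.
barometric logger + hyperspectral sensor + soil-moisture probe + GPS-RTK module + gimbal camera + acoustic recorder hits 476 at 1596 g.
Every optimal selection uses 6 sensors.

6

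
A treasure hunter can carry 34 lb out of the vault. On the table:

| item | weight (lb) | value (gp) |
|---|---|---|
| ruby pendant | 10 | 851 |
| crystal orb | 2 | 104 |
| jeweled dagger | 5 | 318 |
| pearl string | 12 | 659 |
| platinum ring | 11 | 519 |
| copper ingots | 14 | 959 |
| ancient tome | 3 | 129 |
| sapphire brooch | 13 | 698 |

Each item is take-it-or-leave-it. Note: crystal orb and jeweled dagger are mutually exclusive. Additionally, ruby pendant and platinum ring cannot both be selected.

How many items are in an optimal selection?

Best achievable value is 2257.
ruby pendant + jeweled dagger + copper ingots + ancient tome hits 2257 at 32 lb.
All optima have 4 items.

4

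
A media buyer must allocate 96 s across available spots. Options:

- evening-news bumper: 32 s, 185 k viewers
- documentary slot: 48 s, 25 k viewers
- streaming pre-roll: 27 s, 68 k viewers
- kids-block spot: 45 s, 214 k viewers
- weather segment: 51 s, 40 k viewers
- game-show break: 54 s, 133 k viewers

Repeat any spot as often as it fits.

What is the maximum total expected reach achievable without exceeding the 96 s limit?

555

Taking 3×evening-news bumper: 96 s used, 555 in expected reach.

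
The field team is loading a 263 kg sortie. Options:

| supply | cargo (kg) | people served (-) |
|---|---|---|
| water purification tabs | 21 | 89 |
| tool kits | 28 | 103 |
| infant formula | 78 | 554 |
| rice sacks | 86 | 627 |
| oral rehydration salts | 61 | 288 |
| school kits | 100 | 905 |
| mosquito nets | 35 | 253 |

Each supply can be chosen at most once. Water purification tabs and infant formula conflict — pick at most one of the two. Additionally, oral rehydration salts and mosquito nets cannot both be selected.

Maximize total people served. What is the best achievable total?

The ratio heuristic lands on water purification tabs + rice sacks + school kits + mosquito nets (1874) but leaves 21 kg idle.
Dropping water purification tabs frees 21 kg; slotting in tool kits (28 kg) lifts the total to 1888 at 249 kg.
Nothing else feasible within 263 kg beats 1888.

1888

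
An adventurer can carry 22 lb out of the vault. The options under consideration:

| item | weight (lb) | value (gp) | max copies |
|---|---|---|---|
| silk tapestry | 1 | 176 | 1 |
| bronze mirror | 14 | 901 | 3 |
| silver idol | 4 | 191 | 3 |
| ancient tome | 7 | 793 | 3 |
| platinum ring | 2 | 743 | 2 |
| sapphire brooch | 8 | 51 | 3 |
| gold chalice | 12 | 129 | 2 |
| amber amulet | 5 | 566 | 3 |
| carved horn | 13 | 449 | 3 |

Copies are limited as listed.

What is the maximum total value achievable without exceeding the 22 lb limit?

The ratio heuristic lands on silk tapestry + 2×ancient tome + 2×platinum ring (3248) but leaves 3 lb idle.
Replace ancient tome with 2×amber amulet: the trade gains 339 net, giving 3587 at 22 lb.
No other feasible combination exceeds 3587.

3587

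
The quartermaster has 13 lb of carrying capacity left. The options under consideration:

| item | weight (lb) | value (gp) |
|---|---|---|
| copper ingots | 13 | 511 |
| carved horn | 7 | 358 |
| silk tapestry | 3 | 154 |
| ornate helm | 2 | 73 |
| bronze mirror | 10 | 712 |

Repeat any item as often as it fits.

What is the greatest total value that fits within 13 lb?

866

By value per lb: bronze mirror 71.20, silk tapestry 51.33, carved horn 51.14, copper ingots 39.31 lead.
Silk tapestry + bronze mirror uses 13 of the 13 lb and totals 866.
Nothing else within 13 lb beats 866.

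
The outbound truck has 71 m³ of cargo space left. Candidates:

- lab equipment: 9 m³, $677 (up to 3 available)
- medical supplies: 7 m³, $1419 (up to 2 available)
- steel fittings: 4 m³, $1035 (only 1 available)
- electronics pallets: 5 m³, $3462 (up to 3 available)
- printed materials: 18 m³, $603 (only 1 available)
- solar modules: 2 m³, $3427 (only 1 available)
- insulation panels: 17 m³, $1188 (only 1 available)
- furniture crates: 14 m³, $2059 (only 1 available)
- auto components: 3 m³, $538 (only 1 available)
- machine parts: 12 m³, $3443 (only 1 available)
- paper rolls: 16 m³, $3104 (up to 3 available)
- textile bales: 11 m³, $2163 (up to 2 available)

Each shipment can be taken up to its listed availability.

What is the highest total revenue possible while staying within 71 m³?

A density-first pass picks 2×medical supplies + steel fittings + 3×electronics pallets + solar modules + machine parts + 2×textile bales — 25455 at 69 m³.
The 14 m³ tied up in 2×medical supplies is better spent on paper rolls — total rises to 25721 (71 m³).
Every other selection either busts 71 m³ or exceeds an availability limit or fails to beat 25721.

25721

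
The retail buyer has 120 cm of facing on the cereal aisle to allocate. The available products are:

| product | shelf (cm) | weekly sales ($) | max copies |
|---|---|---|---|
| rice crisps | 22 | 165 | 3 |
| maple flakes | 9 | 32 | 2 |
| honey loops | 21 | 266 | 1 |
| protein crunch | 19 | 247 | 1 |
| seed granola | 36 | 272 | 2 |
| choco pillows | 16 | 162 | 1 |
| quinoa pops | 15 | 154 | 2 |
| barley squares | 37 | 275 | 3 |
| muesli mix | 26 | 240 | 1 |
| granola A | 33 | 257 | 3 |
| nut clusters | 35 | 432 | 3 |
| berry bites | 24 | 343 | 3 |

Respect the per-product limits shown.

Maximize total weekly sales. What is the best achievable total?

The ratio heuristic lands on honey loops + protein crunch + 3×berry bites (1542) but leaves 8 cm idle.
Replace honey loops and protein crunch and berry bites with 2×nut clusters: the trade gains 8 net, giving 1550 at 118 cm.

1550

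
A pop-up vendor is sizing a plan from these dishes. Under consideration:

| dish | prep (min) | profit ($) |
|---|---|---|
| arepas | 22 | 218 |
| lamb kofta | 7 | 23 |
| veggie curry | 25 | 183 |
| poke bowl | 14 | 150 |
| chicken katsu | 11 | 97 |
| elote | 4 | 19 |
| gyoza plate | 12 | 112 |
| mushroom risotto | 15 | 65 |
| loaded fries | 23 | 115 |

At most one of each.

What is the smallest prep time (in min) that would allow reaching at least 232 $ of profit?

Look for the lowest-prep combination reaching 232.
Taking poke bowl + chicken katsu gives 247 (≥ 232) for 25 min.
Any bundle with less than 25 min falls short of 232.

25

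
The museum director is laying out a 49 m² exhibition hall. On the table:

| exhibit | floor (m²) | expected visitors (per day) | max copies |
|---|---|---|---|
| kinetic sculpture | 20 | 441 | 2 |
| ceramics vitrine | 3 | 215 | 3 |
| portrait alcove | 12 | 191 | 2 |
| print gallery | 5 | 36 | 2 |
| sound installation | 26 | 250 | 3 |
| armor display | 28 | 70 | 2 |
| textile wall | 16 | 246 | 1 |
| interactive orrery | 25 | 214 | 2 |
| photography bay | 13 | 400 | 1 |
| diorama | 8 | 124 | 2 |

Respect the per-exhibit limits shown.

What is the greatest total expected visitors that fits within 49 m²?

1527

The ratio heuristic lands on kinetic sculpture + 3×ceramics vitrine + print gallery + photography bay (1522) but leaves 2 m² idle.
Replace print gallery and photography bay with kinetic sculpture: the trade gains 5 net, giving 1527 at 49 m².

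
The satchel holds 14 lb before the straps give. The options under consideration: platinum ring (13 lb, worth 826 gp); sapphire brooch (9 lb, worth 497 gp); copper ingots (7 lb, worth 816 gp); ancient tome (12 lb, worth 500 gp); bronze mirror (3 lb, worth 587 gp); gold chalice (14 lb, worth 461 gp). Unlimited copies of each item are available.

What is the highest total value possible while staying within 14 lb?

The ratio ordering already packs tightly: 4×bronze mirror, 12 lb, 2348.
No other feasible combination exceeds 2348.

2348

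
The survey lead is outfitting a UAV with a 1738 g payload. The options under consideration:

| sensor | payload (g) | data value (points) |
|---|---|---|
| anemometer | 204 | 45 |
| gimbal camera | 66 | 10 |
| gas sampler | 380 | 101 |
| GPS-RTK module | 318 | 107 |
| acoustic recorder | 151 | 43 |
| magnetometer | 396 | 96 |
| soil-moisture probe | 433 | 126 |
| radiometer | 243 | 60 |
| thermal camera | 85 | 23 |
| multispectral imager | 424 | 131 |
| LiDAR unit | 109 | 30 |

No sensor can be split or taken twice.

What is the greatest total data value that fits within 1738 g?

508

Taking the top-ratio sensors first gives anemometer + GPS-RTK module + acoustic recorder + soil-moisture probe + thermal camera + multispectral imager + LiDAR unit for 505 (1724 g).
The 398 g tied up in anemometer and thermal camera and LiDAR unit is better spent on gas sampler — total rises to 508 (1706 g).
That's the maximum — no swap from here does better than 508.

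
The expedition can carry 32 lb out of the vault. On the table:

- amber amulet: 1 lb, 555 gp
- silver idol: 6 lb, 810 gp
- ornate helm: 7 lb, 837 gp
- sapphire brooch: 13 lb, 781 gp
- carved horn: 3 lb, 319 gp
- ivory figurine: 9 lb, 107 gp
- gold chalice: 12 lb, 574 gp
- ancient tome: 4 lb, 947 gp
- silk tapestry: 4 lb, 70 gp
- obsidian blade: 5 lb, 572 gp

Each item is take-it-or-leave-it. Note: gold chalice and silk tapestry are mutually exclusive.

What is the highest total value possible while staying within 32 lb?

4110

The ratio ordering already packs tightly: amber amulet + silver idol + ornate helm + carved horn + ancient tome + silk tapestry + obsidian blade, 30 lb, 4110.
Next best is amber amulet + silver idol + ornate helm + carved horn + ancient tome + obsidian blade at 4040 (26 lb) — short by 70.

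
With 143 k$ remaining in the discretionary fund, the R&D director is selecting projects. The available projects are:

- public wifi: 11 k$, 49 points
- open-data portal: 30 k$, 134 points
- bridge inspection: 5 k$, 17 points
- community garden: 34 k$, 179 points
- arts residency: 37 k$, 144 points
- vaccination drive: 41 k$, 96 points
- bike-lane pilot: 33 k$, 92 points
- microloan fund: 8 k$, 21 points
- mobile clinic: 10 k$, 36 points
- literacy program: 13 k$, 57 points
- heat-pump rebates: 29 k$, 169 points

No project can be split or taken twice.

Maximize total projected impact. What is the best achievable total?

Greedy by ratio would take public wifi + open-data portal + bridge inspection + community garden + microloan fund + mobile clinic + literacy program + heat-pump rebates: 140 k$ used, total 662.
But open-data portal + community garden + arts residency + literacy program + heat-pump rebates fits in 143 k$ and reaches 683.
Runner-up public wifi + open-data portal + community garden + arts residency + heat-pump rebates tops out at 675.

683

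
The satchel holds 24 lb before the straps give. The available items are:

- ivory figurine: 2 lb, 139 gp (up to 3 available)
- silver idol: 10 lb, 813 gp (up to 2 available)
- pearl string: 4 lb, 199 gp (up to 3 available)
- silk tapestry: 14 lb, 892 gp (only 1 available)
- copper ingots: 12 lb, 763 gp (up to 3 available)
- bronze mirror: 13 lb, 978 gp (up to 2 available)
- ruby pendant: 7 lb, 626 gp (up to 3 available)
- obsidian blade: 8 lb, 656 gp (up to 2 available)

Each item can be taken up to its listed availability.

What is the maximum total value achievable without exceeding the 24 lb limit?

2065

By value per lb: ruby pendant 89.43, obsidian blade 82.00, silver idol 81.30 lead.
Taking the top-ratio items first gives ivory figurine + 3×ruby pendant for 2017 (23 lb).
Replace ivory figurine and ruby pendant with silver idol: the trade gains 48 net, giving 2065 at 24 lb.
No other feasible combination exceeds 2065.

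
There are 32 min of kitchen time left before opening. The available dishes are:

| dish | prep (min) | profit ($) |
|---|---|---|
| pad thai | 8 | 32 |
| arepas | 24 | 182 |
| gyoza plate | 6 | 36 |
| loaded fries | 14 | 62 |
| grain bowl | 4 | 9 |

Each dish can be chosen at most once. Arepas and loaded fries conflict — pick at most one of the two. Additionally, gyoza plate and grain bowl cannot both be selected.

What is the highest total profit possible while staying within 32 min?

218

Arepas + gyoza plate uses 30 of the 32 min and totals 218.
That's the maximum — no feasible swap from here does better than 218.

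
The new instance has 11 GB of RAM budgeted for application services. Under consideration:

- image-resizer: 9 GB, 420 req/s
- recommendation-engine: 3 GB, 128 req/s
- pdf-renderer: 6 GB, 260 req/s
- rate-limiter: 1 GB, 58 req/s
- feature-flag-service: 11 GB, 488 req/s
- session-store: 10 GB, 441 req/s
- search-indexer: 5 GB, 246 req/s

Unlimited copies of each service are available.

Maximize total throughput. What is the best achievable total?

638

Ranking by ratio (throughput/GB): rate-limiter 58.00, search-indexer 49.20, image-resizer 46.67.
11×rate-limiter uses 11 of the 11 GB and totals 638.
Every other selection either busts 11 GB or fails to beat 638.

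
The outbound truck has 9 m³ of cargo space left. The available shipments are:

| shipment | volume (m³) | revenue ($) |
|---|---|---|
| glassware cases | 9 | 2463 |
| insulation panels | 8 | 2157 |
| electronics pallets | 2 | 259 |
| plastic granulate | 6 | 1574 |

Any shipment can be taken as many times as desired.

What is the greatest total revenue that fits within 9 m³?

2463

Density check — glassware cases 273.67, insulation panels 269.62, plastic granulate 262.33 are the best per m³.
Best packing: glassware cases — 9 m³, 2463 total.
That's the maximum — no swap from here does better than 2463.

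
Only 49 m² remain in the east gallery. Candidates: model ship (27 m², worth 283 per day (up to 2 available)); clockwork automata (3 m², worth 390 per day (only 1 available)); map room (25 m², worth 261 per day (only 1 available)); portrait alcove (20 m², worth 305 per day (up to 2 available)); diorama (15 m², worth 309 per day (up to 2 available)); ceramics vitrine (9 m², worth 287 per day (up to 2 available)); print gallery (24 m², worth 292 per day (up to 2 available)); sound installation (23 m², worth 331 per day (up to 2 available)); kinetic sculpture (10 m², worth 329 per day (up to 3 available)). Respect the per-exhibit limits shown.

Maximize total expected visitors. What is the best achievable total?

A density-first pass picks clockwork automata + ceramics vitrine + 3×kinetic sculpture — 1664 at 42 m².
Replace ceramics vitrine with diorama: the trade gains 22 net, giving 1686 at 48 m².
No other feasible combination exceeds 1686.

1686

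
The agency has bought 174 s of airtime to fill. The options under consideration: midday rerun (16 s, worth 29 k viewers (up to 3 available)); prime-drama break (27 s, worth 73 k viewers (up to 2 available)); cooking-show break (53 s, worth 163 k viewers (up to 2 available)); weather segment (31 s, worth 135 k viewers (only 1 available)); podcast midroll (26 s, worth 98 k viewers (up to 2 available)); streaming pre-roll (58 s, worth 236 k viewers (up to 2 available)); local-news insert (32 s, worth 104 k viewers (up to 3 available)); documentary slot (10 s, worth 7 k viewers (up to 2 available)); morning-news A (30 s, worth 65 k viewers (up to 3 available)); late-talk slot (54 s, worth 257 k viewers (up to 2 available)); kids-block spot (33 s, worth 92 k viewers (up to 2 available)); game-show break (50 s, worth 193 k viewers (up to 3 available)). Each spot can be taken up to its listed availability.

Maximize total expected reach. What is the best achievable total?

753

Density check — late-talk slot 4.76, weather segment 4.35, streaming pre-roll 4.07, game-show break 3.86 are the best per s.
The ratio heuristic lands on weather segment + podcast midroll + 2×late-talk slot (747) but leaves 9 s idle.
Replace podcast midroll with local-news insert: the trade gains 6 net, giving 753 at 171 s.
Every other selection either busts 174 s or exceeds an availability limit or fails to beat 753.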